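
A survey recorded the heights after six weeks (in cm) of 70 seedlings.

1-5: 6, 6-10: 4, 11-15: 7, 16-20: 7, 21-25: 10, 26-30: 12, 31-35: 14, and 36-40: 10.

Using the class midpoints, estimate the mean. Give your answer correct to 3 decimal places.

23.929

Midpoints: 3, 8, 13, 18, 23, 28, 33, 38
Σfm = 6×3 + 4×8 + 7×13 + 7×18 + 10×23 + 12×28 + 14×33 + 10×38 = 1675
n = Σf = 70
Mean = 1675 / 70 = 23.9286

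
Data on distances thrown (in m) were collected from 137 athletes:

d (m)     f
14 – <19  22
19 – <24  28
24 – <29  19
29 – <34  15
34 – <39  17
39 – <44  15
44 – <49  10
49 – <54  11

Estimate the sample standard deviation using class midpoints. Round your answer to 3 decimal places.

Midpoints: 16.5, 21.5, 26.5, 31.5, 36.5, 41.5, 46.5, 51.5
n = 137, Σfm = 4215.5, mean = 30.7701
Σfm² = 146438.25
Σf(m − x̄)² = Σfm² − (Σfm)²/n = 146438.25 − 4215.5²/137 = 16727.0073
Sample variance = 16727.0073 / 136 = 122.9927
Standard deviation = √122.9927 = 11.0902

11.090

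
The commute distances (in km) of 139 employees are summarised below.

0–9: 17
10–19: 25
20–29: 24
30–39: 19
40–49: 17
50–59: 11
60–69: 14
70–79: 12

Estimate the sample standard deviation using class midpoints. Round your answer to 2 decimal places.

21.80

Midpoints: 4.5, 14.5, 24.5, 34.5, 44.5, 54.5, 64.5, 74.5
n = 139, Σfm = 4835.5, mean = 34.7878
Σfm² = 233804.75
Σf(m − x̄)² = Σfm² − (Σfm)²/n = 233804.75 − 4835.5²/139 = 65588.4892
Sample variance = 65588.4892 / 138 = 475.2789
Standard deviation = √475.2789 = 21.8009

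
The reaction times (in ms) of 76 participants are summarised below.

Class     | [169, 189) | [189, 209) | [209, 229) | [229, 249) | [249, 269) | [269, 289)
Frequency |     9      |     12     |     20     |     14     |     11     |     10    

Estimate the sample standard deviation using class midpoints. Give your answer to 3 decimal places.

30.893

Midpoints: 179, 199, 219, 239, 259, 279
n = 76, Σfm = 17364, mean = 228.4737
Σfm² = 4038796
Σf(m − x̄)² = Σfm² − (Σfm)²/n = 4038796 − 17364²/76 = 71578.9474
Sample variance = 71578.9474 / 75 = 954.3860
Standard deviation = √954.3860 = 30.8931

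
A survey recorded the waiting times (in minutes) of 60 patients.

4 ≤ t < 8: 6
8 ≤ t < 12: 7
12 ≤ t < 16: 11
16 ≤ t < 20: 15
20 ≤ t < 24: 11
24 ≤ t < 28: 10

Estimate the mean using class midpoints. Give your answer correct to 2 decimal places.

17.20

Midpoints: 6, 10, 14, 18, 22, 26
Σfm = 6×6 + 7×10 + 11×14 + 15×18 + 11×22 + 10×26 = 1032
n = Σf = 60
Mean = 1032 / 60 = 17.2000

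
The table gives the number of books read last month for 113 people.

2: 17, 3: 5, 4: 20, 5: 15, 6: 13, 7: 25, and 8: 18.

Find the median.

5

Cumulative frequencies: 17, 22, 42, 57, 70, 95, 113
n = 113, so the median is the value in position (n+1)/2 = 57.
Position 57 falls at value 5.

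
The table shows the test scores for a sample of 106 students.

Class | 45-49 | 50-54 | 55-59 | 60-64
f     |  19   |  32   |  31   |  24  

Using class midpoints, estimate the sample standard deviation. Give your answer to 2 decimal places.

5.16

Midpoints: 47, 52, 57, 62
n = 106, Σfm = 5812, mean = 54.8302
Σfm² = 321474
Σf(m − x̄)² = Σfm² − (Σfm)²/n = 321474 − 5812²/106 = 2800.9434
Sample variance = 2800.9434 / 105 = 26.6757
Standard deviation = √26.6757 = 5.1648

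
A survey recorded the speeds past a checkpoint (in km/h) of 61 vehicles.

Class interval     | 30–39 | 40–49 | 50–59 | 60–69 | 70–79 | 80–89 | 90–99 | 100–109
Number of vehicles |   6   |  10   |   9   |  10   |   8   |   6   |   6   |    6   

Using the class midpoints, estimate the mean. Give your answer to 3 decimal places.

66.959

Midpoints: 34.5, 44.5, 54.5, 64.5, 74.5, 84.5, 94.5, 104.5
Σfm = 6×34.5 + 10×44.5 + 9×54.5 + 10×64.5 + 8×74.5 + 6×84.5 + 6×94.5 + 6×104.5 = 4084.5
n = Σf = 61
Mean = 4084.5 / 61 = 66.9590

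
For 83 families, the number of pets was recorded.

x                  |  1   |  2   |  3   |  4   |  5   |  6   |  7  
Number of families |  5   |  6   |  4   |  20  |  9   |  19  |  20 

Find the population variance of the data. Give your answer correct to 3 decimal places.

3.234

Values: 1, 2, 3, 4, 5, 6, 7
n = 83, Σfx = 408, mean = 4.9157
Σfx² = 2274
Σf(x − x̄)² = Σfx² − (Σfx)²/n = 2274 − 408²/83 = 268.4096
Population variance = 268.4096 / 83 = 3.2339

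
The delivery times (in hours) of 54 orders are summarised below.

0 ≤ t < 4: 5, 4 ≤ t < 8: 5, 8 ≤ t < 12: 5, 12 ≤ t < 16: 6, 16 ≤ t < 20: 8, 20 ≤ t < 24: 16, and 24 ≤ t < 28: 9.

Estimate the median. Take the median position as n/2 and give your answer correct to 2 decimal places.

19.00

Cumulative frequencies: 5, 10, 15, 21, 29, 45, 54
n = 54; position = n/2 = 27.
This falls in the class 16 ≤ t < 20: L = 16, F = 21, f = 8, h = 4.
Median ≈ 16 + ((27 − 21) / 8) × 4 = 19.0000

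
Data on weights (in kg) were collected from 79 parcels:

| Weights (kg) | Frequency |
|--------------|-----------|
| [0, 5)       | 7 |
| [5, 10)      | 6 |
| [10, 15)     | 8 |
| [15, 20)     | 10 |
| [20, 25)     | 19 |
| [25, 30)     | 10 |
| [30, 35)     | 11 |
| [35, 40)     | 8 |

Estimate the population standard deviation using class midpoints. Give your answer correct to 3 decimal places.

10.231

Midpoints: 2.5, 7.5, 12.5, 17.5, 22.5, 27.5, 32.5, 37.5
n = 79, Σfm = 1697.5, mean = 21.4873
Σfm² = 44743.75
Σf(m − x̄)² = Σfm² − (Σfm)²/n = 44743.75 − 1697.5²/79 = 8268.9873
Population variance = 8268.9873 / 79 = 104.6707
Standard deviation = √104.6707 = 10.2309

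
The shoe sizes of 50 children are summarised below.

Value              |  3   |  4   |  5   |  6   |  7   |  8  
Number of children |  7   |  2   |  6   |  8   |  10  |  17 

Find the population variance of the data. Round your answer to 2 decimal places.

Values: 3, 4, 5, 6, 7, 8
n = 50, Σfx = 313, mean = 6.2600
Σfx² = 2111
Σf(x − x̄)² = Σfx² − (Σfx)²/n = 2111 − 313²/50 = 151.6200
Population variance = 151.6200 / 50 = 3.0324

3.03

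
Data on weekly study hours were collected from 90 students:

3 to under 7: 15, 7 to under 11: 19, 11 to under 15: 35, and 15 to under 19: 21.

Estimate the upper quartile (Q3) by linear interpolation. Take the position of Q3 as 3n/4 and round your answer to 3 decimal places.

Cumulative frequencies: 15, 34, 69, 90
n = 90; position = 3n/4 = 67.5.
This falls in the class 11 to under 15: L = 11, F = 34, f = 35, h = 4.
Upper quartile ≈ 11 + ((67.5 − 34) / 35) × 4 = 14.8286

14.829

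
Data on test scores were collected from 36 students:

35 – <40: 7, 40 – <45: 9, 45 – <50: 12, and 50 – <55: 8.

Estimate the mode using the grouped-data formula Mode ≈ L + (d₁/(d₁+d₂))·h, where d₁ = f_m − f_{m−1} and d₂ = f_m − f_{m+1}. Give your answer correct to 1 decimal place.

Modal class: 45 – <50 (highest frequency 12).
d₁ = 12 − 9 = 3, d₂ = 12 − 8 = 4
Mode ≈ 45 + (3/(3+4)) × 5 = 45 + 2.1429 = 47.1429

47.1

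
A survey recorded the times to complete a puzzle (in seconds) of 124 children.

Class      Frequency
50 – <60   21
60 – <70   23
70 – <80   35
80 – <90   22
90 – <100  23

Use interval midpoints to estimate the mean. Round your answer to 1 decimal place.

75.2

Midpoints: 55, 65, 75, 85, 95
Σfm = 21×55 + 23×65 + 35×75 + 22×85 + 23×95 = 9330
n = Σf = 124
Mean = 9330 / 124 = 75.2419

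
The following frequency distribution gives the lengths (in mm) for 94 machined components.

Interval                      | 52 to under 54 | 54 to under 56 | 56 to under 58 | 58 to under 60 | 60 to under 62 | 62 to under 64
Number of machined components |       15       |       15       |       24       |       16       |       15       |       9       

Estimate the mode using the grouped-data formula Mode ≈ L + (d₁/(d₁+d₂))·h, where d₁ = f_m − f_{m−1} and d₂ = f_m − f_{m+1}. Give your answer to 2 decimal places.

57.06

Modal class: 56 to under 58 (highest frequency 24).
d₁ = 24 − 15 = 9, d₂ = 24 − 16 = 8
Mode ≈ 56 + (9/(9+8)) × 2 = 56 + 1.0588 = 57.0588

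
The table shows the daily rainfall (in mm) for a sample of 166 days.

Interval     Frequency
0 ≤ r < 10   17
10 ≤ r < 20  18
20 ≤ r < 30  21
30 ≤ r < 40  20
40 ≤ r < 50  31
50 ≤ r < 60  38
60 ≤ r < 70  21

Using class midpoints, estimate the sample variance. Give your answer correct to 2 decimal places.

Midpoints: 5, 15, 25, 35, 45, 55, 65
n = 166, Σfm = 6430, mean = 38.7349
Σfm² = 308550
Σf(m − x̄)² = Σfm² − (Σfm)²/n = 308550 − 6430²/166 = 59484.3373
Sample variance = 59484.3373 / 165 = 360.5111

360.51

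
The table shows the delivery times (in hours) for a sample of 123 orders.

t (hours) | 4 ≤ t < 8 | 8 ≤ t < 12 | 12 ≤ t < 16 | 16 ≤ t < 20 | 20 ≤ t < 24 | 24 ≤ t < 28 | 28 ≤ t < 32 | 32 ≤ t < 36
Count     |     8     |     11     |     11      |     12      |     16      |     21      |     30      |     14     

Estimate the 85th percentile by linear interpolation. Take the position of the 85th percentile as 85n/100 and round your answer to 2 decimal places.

31.41

Cumulative frequencies: 8, 19, 30, 42, 58, 79, 109, 123
n = 123; position = 85n/100 = 104.55.
This falls in the class 28 ≤ t < 32: L = 28, F = 79, f = 30, h = 4.
85th percentile ≈ 28 + ((104.55 − 79) / 30) × 4 = 31.4067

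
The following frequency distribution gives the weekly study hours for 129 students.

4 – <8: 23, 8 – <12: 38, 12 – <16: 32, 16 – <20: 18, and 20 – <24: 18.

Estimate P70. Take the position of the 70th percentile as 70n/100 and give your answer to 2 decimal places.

15.66

Cumulative frequencies: 23, 61, 93, 111, 129
n = 129; position = 70n/100 = 90.3.
This falls in the class 12 – <16: L = 12, F = 61, f = 32, h = 4.
70th percentile ≈ 12 + ((90.3 − 61) / 32) × 4 = 15.6625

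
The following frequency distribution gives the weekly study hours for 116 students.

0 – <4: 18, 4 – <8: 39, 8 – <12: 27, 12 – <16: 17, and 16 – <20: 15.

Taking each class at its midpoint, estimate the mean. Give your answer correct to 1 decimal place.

9.0

Midpoints: 2, 6, 10, 14, 18
Σfm = 18×2 + 39×6 + 27×10 + 17×14 + 15×18 = 1048
n = Σf = 116
Mean = 1048 / 116 = 9.0345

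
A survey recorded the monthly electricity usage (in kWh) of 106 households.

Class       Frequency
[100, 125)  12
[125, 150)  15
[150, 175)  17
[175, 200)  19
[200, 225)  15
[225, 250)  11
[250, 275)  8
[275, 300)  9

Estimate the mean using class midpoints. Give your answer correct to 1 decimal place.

Midpoints: 112.5, 137.5, 162.5, 187.5, 212.5, 237.5, 262.5, 287.5
Σfm = 12×112.5 + 15×137.5 + 17×162.5 + 19×187.5 + 15×212.5 + 11×237.5 + 8×262.5 + 9×287.5 = 20225
n = Σf = 106
Mean = 20225 / 106 = 190.8019

190.8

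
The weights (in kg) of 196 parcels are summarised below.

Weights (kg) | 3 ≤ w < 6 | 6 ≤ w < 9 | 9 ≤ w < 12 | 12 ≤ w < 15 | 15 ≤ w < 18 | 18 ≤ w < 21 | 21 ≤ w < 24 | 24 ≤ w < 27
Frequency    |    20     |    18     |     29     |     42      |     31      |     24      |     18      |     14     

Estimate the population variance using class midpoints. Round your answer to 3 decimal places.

Midpoints: 4.5, 7.5, 10.5, 13.5, 16.5, 19.5, 22.5, 25.5
n = 196, Σfm = 2838, mean = 14.4796
Σfm² = 48051
Σf(m − x̄)² = Σfm² − (Σfm)²/n = 48051 − 2838²/196 = 6957.9184
Population variance = 6957.9184 / 196 = 35.4996

35.500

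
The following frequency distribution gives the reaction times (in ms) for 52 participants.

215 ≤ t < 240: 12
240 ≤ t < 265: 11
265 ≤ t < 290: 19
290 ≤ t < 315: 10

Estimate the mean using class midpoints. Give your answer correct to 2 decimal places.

265.48

Midpoints: 227.5, 252.5, 277.5, 302.5
Σfm = 12×227.5 + 11×252.5 + 19×277.5 + 10×302.5 = 13805
n = Σf = 52
Mean = 13805 / 52 = 265.4808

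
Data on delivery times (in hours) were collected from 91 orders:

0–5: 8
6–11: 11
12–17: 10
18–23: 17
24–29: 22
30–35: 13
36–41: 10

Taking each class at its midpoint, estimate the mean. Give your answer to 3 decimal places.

Midpoints: 2.5, 8.5, 14.5, 20.5, 26.5, 32.5, 38.5
Σfm = 8×2.5 + 11×8.5 + 10×14.5 + 17×20.5 + 22×26.5 + 13×32.5 + 10×38.5 = 1997.5
n = Σf = 91
Mean = 1997.5 / 91 = 21.9505

21.951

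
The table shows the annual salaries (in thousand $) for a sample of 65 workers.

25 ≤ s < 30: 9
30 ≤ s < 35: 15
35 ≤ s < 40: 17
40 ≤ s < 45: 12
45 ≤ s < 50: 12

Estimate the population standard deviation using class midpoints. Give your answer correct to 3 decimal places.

Midpoints: 27.5, 32.5, 37.5, 42.5, 47.5
n = 65, Σfm = 2452.5, mean = 37.7308
Σfm² = 95306.25
Σf(m − x̄)² = Σfm² − (Σfm)²/n = 95306.25 − 2452.5²/65 = 2771.5385
Population variance = 2771.5385 / 65 = 42.6391
Standard deviation = √42.6391 = 6.5299

6.530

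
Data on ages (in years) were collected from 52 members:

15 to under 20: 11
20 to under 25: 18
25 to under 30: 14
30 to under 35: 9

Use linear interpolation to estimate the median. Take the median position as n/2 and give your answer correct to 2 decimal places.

Cumulative frequencies: 11, 29, 43, 52
n = 52; position = n/2 = 26.
This falls in the class 20 to under 25: L = 20, F = 11, f = 18, h = 5.
Median ≈ 20 + ((26 − 11) / 18) × 5 = 24.1667

24.17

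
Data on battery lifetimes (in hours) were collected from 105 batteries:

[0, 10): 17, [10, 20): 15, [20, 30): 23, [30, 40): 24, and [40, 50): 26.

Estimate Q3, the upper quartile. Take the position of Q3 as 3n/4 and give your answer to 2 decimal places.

39.90

Cumulative frequencies: 17, 32, 55, 79, 105
n = 105; position = 3n/4 = 78.75.
This falls in the class [30, 40): L = 30, F = 55, f = 24, h = 10.
Upper quartile ≈ 30 + ((78.75 − 55) / 24) × 10 = 39.8958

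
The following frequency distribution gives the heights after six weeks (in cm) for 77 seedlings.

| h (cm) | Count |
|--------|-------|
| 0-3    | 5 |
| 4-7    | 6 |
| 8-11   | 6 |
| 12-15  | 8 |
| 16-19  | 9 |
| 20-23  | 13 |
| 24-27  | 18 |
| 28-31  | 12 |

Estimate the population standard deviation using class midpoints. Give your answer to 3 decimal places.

8.522

Midpoints: 1.5, 5.5, 9.5, 13.5, 17.5, 21.5, 25.5, 29.5
n = 77, Σfm = 1455.5, mean = 18.9026
Σfm² = 33105.25
Σf(m − x̄)² = Σfm² − (Σfm)²/n = 33105.25 − 1455.5²/77 = 5592.5195
Population variance = 5592.5195 / 77 = 72.6301
Standard deviation = √72.6301 = 8.5223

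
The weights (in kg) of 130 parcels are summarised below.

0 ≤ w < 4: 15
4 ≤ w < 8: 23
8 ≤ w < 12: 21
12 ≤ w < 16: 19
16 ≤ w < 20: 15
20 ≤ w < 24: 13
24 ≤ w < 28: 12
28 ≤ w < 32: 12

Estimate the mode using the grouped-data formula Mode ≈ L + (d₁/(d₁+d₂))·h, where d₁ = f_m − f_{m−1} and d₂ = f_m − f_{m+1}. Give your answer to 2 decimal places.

7.20

Modal class: 4 ≤ w < 8 (highest frequency 23).
d₁ = 23 − 15 = 8, d₂ = 23 − 21 = 2
Mode ≈ 4 + (8/(8+2)) × 4 = 4 + 3.2000 = 7.2000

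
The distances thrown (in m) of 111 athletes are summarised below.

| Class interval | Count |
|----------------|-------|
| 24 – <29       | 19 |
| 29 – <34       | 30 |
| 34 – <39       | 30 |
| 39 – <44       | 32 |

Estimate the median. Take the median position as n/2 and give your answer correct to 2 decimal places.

Cumulative frequencies: 19, 49, 79, 111
n = 111; position = n/2 = 55.5.
This falls in the class 34 – <39: L = 34, F = 49, f = 30, h = 5.
Median ≈ 34 + ((55.5 − 49) / 30) × 5 = 35.0833

35.08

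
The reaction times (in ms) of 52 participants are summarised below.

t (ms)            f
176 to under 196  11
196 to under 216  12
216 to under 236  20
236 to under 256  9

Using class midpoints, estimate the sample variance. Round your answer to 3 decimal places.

415.535

Midpoints: 186, 206, 226, 246
n = 52, Σfm = 11252, mean = 216.3846
Σfm² = 2455952
Σf(m − x̄)² = Σfm² − (Σfm)²/n = 2455952 − 11252²/52 = 21192.3077
Sample variance = 21192.3077 / 51 = 415.5354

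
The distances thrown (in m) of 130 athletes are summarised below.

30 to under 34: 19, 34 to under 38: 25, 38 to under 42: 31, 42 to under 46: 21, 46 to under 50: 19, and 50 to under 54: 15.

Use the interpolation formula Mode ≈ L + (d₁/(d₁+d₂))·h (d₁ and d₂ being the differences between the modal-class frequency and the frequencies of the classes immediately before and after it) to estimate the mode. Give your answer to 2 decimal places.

Modal class: 38 to under 42 (highest frequency 31).
d₁ = 31 − 25 = 6, d₂ = 31 − 21 = 10
Mode ≈ 38 + (6/(6+10)) × 4 = 38 + 1.5000 = 39.5000

39.50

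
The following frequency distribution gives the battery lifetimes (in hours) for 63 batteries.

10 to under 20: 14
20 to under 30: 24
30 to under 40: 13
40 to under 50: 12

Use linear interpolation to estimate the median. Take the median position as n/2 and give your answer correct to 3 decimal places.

27.292

Cumulative frequencies: 14, 38, 51, 63
n = 63; position = n/2 = 31.5.
This falls in the class 20 to under 30: L = 20, F = 14, f = 24, h = 10.
Median ≈ 20 + ((31.5 − 14) / 24) × 10 = 27.2917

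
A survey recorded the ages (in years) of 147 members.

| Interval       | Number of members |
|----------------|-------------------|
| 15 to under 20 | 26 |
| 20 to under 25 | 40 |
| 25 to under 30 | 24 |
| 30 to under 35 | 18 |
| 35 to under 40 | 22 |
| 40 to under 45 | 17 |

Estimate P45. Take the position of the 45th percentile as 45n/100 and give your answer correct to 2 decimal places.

Cumulative frequencies: 26, 66, 90, 108, 130, 147
n = 147; position = 45n/100 = 66.15.
This falls in the class 25 to under 30: L = 25, F = 66, f = 24, h = 5.
45th percentile ≈ 25 + ((66.15 − 66) / 24) × 5 = 25.0312

25.03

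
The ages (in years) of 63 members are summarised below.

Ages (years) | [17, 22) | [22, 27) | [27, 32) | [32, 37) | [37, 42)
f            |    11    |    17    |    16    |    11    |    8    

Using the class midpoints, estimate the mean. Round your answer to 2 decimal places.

Midpoints: 19.5, 24.5, 29.5, 34.5, 39.5
Σfm = 11×19.5 + 17×24.5 + 16×29.5 + 11×34.5 + 8×39.5 = 1798.5
n = Σf = 63
Mean = 1798.5 / 63 = 28.5476

28.55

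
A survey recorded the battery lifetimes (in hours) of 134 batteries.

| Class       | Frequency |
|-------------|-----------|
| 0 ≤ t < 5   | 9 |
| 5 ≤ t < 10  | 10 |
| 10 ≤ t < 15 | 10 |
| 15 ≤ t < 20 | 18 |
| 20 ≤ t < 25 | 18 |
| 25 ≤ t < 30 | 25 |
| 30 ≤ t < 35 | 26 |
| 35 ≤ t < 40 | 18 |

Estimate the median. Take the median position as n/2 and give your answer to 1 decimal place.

25.4

Cumulative frequencies: 9, 19, 29, 47, 65, 90, 116, 134
n = 134; position = n/2 = 67.
This falls in the class 25 ≤ t < 30: L = 25, F = 65, f = 25, h = 5.
Median ≈ 25 + ((67 − 65) / 25) × 5 = 25.4000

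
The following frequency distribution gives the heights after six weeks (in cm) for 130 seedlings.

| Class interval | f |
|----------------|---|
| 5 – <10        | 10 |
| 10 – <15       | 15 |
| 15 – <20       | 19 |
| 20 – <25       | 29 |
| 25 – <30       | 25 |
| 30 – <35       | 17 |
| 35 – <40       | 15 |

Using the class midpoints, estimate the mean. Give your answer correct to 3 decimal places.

Midpoints: 7.5, 12.5, 17.5, 22.5, 27.5, 32.5, 37.5
Σfm = 10×7.5 + 15×12.5 + 19×17.5 + 29×22.5 + 25×27.5 + 17×32.5 + 15×37.5 = 3050
n = Σf = 130
Mean = 3050 / 130 = 23.4615

23.462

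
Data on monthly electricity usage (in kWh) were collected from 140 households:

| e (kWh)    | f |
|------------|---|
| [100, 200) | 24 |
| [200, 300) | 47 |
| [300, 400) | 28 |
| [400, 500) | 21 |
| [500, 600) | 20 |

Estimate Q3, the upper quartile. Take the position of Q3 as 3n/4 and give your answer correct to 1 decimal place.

Cumulative frequencies: 24, 71, 99, 120, 140
n = 140; position = 3n/4 = 105.
This falls in the class [400, 500): L = 400, F = 99, f = 21, h = 100.
Upper quartile ≈ 400 + ((105 − 99) / 21) × 100 = 428.5714

428.6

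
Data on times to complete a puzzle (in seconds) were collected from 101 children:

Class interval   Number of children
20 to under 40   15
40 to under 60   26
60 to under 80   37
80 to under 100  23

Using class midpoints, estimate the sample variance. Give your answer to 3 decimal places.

Midpoints: 30, 50, 70, 90
n = 101, Σfm = 6410, mean = 63.4653
Σfm² = 446100
Σf(m − x̄)² = Σfm² − (Σfm)²/n = 446100 − 6410²/101 = 39287.1287
Sample variance = 39287.1287 / 100 = 392.8713

392.871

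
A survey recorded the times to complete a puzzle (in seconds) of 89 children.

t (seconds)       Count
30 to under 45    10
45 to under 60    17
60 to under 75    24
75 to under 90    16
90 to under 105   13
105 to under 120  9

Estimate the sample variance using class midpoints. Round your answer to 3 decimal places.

497.287

Midpoints: 37.5, 52.5, 67.5, 82.5, 97.5, 112.5
n = 89, Σfm = 6487.5, mean = 72.8933
Σfm² = 516656.25
Σf(m − x̄)² = Σfm² − (Σfm)²/n = 516656.25 − 6487.5²/89 = 43761.2360
Sample variance = 43761.2360 / 88 = 497.2868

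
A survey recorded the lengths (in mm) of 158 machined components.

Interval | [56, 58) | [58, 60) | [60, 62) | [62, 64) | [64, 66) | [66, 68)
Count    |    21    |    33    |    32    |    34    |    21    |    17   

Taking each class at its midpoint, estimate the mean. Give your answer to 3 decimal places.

61.658

Midpoints: 57, 59, 61, 63, 65, 67
Σfm = 21×57 + 33×59 + 32×61 + 34×63 + 21×65 + 17×67 = 9742
n = Σf = 158
Mean = 9742 / 158 = 61.6582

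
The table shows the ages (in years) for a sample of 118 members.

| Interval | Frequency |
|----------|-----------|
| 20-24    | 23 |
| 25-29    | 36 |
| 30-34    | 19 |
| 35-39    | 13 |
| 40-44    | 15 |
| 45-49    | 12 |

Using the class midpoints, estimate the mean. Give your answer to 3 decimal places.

31.873

Midpoints: 22, 27, 32, 37, 42, 47
Σfm = 23×22 + 36×27 + 19×32 + 13×37 + 15×42 + 12×47 = 3761
n = Σf = 118
Mean = 3761 / 118 = 31.8729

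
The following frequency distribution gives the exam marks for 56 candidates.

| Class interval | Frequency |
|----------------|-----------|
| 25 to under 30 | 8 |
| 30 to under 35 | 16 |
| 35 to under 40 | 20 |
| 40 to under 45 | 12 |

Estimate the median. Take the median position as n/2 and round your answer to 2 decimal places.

36.00

Cumulative frequencies: 8, 24, 44, 56
n = 56; position = n/2 = 28.
This falls in the class 35 to under 40: L = 35, F = 24, f = 20, h = 5.
Median ≈ 35 + ((28 − 24) / 20) × 5 = 36.0000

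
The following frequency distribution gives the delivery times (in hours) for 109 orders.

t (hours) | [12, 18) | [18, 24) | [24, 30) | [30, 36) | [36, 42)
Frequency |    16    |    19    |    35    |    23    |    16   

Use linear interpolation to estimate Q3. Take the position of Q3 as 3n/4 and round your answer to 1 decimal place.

Cumulative frequencies: 16, 35, 70, 93, 109
n = 109; position = 3n/4 = 81.75.
This falls in the class [30, 36): L = 30, F = 70, f = 23, h = 6.
Upper quartile ≈ 30 + ((81.75 − 70) / 23) × 6 = 33.0652

33.1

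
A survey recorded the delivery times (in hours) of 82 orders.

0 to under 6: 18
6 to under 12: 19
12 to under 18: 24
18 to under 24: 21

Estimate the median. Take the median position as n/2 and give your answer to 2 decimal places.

13.00

Cumulative frequencies: 18, 37, 61, 82
n = 82; position = n/2 = 41.
This falls in the class 12 to under 18: L = 12, F = 37, f = 24, h = 6.
Median ≈ 12 + ((41 − 37) / 24) × 6 = 13.0000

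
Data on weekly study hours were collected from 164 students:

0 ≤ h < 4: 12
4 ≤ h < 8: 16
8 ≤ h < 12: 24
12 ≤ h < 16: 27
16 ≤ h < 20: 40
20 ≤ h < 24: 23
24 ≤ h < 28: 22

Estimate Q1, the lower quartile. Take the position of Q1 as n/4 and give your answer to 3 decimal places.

Cumulative frequencies: 12, 28, 52, 79, 119, 142, 164
n = 164; position = n/4 = 41.
This falls in the class 8 ≤ h < 12: L = 8, F = 28, f = 24, h = 4.
Lower quartile ≈ 8 + ((41 − 28) / 24) × 4 = 10.1667

10.167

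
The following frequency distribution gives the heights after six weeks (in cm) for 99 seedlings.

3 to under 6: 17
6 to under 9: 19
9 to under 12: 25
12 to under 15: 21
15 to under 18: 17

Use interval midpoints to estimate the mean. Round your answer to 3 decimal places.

10.561

Midpoints: 4.5, 7.5, 10.5, 13.5, 16.5
Σfm = 17×4.5 + 19×7.5 + 25×10.5 + 21×13.5 + 17×16.5 = 1045.5
n = Σf = 99
Mean = 1045.5 / 99 = 10.5606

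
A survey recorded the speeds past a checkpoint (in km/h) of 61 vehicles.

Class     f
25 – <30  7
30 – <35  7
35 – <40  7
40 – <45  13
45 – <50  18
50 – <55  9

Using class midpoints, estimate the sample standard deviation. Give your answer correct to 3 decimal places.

Midpoints: 27.5, 32.5, 37.5, 42.5, 47.5, 52.5
n = 61, Σfm = 2562.5, mean = 42.0082
Σfm² = 111431.25
Σf(m − x̄)² = Σfm² − (Σfm)²/n = 111431.25 − 2562.5²/61 = 3785.2459
Sample variance = 3785.2459 / 60 = 63.0874
Standard deviation = √63.0874 = 7.9428

7.943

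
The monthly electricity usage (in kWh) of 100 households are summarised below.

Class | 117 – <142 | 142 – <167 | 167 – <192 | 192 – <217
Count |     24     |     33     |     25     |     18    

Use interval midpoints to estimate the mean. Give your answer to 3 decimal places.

Midpoints: 129.5, 154.5, 179.5, 204.5
Σfm = 24×129.5 + 33×154.5 + 25×179.5 + 18×204.5 = 16375
n = Σf = 100
Mean = 16375 / 100 = 163.7500

163.750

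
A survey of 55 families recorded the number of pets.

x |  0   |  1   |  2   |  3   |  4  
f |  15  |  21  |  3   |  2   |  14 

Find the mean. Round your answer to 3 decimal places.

1.618

Values: 0, 1, 2, 3, 4
Σfx = 15×0 + 21×1 + 3×2 + 2×3 + 14×4 = 89
n = Σf = 55
Mean = 89 / 55 = 1.6182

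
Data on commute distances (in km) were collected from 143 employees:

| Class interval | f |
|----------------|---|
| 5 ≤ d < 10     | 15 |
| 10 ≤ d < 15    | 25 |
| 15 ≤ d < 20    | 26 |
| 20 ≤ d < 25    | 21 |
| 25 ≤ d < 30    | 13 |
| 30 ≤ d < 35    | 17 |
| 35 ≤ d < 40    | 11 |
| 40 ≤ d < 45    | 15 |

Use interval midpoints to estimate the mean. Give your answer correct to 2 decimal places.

Midpoints: 7.5, 12.5, 17.5, 22.5, 27.5, 32.5, 37.5, 42.5
Σfm = 15×7.5 + 25×12.5 + 26×17.5 + 21×22.5 + 13×27.5 + 17×32.5 + 11×37.5 + 15×42.5 = 3312.5
n = Σf = 143
Mean = 3312.5 / 143 = 23.1643

23.16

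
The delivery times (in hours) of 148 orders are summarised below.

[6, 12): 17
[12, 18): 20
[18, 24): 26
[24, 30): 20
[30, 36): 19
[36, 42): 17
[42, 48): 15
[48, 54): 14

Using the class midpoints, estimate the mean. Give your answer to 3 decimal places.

Midpoints: 9, 15, 21, 27, 33, 39, 45, 51
Σfm = 17×9 + 20×15 + 26×21 + 20×27 + 19×33 + 17×39 + 15×45 + 14×51 = 4218
n = Σf = 148
Mean = 4218 / 148 = 28.5000

28.500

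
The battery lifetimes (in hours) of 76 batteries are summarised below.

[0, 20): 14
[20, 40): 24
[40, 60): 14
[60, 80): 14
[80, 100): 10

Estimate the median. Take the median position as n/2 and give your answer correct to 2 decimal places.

40.00

Cumulative frequencies: 14, 38, 52, 66, 76
n = 76; position = n/2 = 38.
This falls in the class [20, 40): L = 20, F = 14, f = 24, h = 20.
Median ≈ 20 + ((38 − 14) / 24) × 20 = 40.0000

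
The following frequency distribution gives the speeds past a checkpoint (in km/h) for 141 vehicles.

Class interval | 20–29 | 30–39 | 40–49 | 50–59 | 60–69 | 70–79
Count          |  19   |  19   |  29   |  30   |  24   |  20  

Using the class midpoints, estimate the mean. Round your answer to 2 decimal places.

Midpoints: 24.5, 34.5, 44.5, 54.5, 64.5, 74.5
Σfm = 19×24.5 + 19×34.5 + 29×44.5 + 30×54.5 + 24×64.5 + 20×74.5 = 7084.5
n = Σf = 141
Mean = 7084.5 / 141 = 50.2447

50.24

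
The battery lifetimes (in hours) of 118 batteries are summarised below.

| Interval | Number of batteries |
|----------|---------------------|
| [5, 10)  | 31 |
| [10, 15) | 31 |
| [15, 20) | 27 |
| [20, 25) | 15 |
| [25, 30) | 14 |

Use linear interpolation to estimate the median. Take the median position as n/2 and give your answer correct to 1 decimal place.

Cumulative frequencies: 31, 62, 89, 104, 118
n = 118; position = n/2 = 59.
This falls in the class [10, 15): L = 10, F = 31, f = 31, h = 5.
Median ≈ 10 + ((59 − 31) / 31) × 5 = 14.5161

14.5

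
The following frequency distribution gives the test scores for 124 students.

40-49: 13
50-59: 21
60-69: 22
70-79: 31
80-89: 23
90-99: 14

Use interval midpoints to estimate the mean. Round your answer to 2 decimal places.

70.31

Midpoints: 44.5, 54.5, 64.5, 74.5, 84.5, 94.5
Σfm = 13×44.5 + 21×54.5 + 22×64.5 + 31×74.5 + 23×84.5 + 14×94.5 = 8718
n = Σf = 124
Mean = 8718 / 124 = 70.3065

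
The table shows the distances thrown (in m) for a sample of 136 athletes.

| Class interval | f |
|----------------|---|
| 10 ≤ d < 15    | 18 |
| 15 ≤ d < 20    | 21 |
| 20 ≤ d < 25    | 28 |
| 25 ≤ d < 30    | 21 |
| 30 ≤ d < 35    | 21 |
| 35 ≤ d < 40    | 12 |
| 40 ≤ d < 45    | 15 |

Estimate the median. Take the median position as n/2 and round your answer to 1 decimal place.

25.2

Cumulative frequencies: 18, 39, 67, 88, 109, 121, 136
n = 136; position = n/2 = 68.
This falls in the class 25 ≤ d < 30: L = 25, F = 67, f = 21, h = 5.
Median ≈ 25 + ((68 − 67) / 21) × 5 = 25.2381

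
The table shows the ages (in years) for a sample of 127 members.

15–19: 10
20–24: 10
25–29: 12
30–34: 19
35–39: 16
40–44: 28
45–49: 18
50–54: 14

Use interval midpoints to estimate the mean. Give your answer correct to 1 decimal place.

Midpoints: 17, 22, 27, 32, 37, 42, 47, 52
Σfm = 10×17 + 10×22 + 12×27 + 19×32 + 16×37 + 28×42 + 18×47 + 14×52 = 4664
n = Σf = 127
Mean = 4664 / 127 = 36.7244

36.7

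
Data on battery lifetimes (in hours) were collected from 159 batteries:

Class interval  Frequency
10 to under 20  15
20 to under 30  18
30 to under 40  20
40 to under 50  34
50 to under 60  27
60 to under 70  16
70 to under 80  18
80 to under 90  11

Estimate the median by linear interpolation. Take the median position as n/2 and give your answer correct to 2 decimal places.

Cumulative frequencies: 15, 33, 53, 87, 114, 130, 148, 159
n = 159; position = n/2 = 79.5.
This falls in the class 40 to under 50: L = 40, F = 53, f = 34, h = 10.
Median ≈ 40 + ((79.5 − 53) / 34) × 10 = 47.7941

47.79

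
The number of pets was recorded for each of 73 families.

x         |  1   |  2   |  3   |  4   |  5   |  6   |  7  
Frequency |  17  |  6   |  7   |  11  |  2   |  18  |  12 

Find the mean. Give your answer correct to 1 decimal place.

Values: 1, 2, 3, 4, 5, 6, 7
Σfx = 17×1 + 6×2 + 7×3 + 11×4 + 2×5 + 18×6 + 12×7 = 296
n = Σf = 73
Mean = 296 / 73 = 4.0548

4.1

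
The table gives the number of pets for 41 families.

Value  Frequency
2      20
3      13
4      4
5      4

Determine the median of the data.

Cumulative frequencies: 20, 33, 37, 41
n = 41, so the median is the value in position (n+1)/2 = 21.
Position 21 falls at value 3.

3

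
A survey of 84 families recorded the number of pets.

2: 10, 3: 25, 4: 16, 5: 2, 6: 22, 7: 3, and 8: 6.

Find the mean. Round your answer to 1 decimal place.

4.4

Values: 2, 3, 4, 5, 6, 7, 8
Σfx = 10×2 + 25×3 + 16×4 + 2×5 + 22×6 + 3×7 + 6×8 = 370
n = Σf = 84
Mean = 370 / 84 = 4.4048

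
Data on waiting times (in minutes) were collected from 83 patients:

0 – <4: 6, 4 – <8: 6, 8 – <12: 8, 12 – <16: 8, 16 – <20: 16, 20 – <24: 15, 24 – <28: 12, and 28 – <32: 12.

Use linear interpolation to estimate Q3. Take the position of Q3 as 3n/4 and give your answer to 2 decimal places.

Cumulative frequencies: 6, 12, 20, 28, 44, 59, 71, 83
n = 83; position = 3n/4 = 62.25.
This falls in the class 24 – <28: L = 24, F = 59, f = 12, h = 4.
Upper quartile ≈ 24 + ((62.25 − 59) / 12) × 4 = 25.0833

25.08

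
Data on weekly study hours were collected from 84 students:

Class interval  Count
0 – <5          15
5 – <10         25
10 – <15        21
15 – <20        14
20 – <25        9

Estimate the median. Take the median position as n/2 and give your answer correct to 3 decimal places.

10.476

Cumulative frequencies: 15, 40, 61, 75, 84
n = 84; position = n/2 = 42.
This falls in the class 10 – <15: L = 10, F = 40, f = 21, h = 5.
Median ≈ 10 + ((42 − 40) / 21) × 5 = 10.4762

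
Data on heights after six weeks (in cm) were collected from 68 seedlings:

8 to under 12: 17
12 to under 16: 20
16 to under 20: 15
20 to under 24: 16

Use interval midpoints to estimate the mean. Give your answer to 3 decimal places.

Midpoints: 10, 14, 18, 22
Σfm = 17×10 + 20×14 + 15×18 + 16×22 = 1072
n = Σf = 68
Mean = 1072 / 68 = 15.7647

15.765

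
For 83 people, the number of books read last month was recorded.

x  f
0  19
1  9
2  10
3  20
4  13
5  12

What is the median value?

Cumulative frequencies: 19, 28, 38, 58, 71, 83
n = 83, so the median is the value in position (n+1)/2 = 42.
Position 42 falls at value 3.

3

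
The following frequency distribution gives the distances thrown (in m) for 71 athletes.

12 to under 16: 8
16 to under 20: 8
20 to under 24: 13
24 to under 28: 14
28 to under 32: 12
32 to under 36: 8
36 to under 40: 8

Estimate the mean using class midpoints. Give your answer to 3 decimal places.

25.944

Midpoints: 14, 18, 22, 26, 30, 34, 38
Σfm = 8×14 + 8×18 + 13×22 + 14×26 + 12×30 + 8×34 + 8×38 = 1842
n = Σf = 71
Mean = 1842 / 71 = 25.9437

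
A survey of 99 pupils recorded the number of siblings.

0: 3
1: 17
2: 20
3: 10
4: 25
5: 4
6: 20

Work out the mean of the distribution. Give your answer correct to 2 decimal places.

Values: 0, 1, 2, 3, 4, 5, 6
Σfx = 3×0 + 17×1 + 20×2 + 10×3 + 25×4 + 4×5 + 20×6 = 327
n = Σf = 99
Mean = 327 / 99 = 3.3030

3.30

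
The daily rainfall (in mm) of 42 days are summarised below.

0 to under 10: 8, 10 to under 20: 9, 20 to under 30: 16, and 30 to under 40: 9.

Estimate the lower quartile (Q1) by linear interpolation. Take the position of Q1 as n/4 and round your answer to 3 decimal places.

12.778

Cumulative frequencies: 8, 17, 33, 42
n = 42; position = n/4 = 10.5.
This falls in the class 10 to under 20: L = 10, F = 8, f = 9, h = 10.
Lower quartile ≈ 10 + ((10.5 − 8) / 9) × 10 = 12.7778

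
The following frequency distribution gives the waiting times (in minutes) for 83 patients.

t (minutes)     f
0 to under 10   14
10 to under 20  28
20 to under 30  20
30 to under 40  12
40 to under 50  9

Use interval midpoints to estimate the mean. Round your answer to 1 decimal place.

Midpoints: 5, 15, 25, 35, 45
Σfm = 14×5 + 28×15 + 20×25 + 12×35 + 9×45 = 1815
n = Σf = 83
Mean = 1815 / 83 = 21.8675

21.9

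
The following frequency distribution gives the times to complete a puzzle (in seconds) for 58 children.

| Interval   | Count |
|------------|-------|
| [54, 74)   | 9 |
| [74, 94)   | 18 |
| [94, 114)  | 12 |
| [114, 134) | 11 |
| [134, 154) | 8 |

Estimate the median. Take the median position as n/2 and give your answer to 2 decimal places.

Cumulative frequencies: 9, 27, 39, 50, 58
n = 58; position = n/2 = 29.
This falls in the class [94, 114): L = 94, F = 27, f = 12, h = 20.
Median ≈ 94 + ((29 − 27) / 12) × 20 = 97.3333

97.33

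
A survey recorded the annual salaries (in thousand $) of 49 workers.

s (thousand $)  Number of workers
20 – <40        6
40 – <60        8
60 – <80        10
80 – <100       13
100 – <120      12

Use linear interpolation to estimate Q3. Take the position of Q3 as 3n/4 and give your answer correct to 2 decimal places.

99.62

Cumulative frequencies: 6, 14, 24, 37, 49
n = 49; position = 3n/4 = 36.75.
This falls in the class 80 – <100: L = 80, F = 24, f = 13, h = 20.
Upper quartile ≈ 80 + ((36.75 − 24) / 13) × 20 = 99.6154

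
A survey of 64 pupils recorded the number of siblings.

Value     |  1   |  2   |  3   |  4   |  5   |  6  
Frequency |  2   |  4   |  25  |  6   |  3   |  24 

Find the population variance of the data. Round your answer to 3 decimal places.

Values: 1, 2, 3, 4, 5, 6
n = 64, Σfx = 268, mean = 4.1875
Σfx² = 1278
Σf(x − x̄)² = Σfx² − (Σfx)²/n = 1278 − 268²/64 = 155.7500
Population variance = 155.7500 / 64 = 2.4336

2.434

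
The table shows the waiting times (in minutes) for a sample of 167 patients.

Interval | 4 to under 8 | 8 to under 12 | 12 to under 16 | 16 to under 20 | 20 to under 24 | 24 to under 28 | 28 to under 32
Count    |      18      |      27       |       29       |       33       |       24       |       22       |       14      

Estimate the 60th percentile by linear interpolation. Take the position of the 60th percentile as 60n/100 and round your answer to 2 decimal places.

19.18

Cumulative frequencies: 18, 45, 74, 107, 131, 153, 167
n = 167; position = 60n/100 = 100.2.
This falls in the class 16 to under 20: L = 16, F = 74, f = 33, h = 4.
60th percentile ≈ 16 + ((100.2 − 74) / 33) × 4 = 19.1758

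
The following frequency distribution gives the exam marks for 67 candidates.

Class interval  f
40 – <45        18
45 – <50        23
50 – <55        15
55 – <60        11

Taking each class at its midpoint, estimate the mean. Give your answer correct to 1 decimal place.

48.9

Midpoints: 42.5, 47.5, 52.5, 57.5
Σfm = 18×42.5 + 23×47.5 + 15×52.5 + 11×57.5 = 3277.5
n = Σf = 67
Mean = 3277.5 / 67 = 48.9179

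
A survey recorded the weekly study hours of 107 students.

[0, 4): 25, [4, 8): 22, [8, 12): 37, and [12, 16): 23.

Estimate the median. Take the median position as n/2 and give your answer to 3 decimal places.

8.703

Cumulative frequencies: 25, 47, 84, 107
n = 107; position = n/2 = 53.5.
This falls in the class [8, 12): L = 8, F = 47, f = 37, h = 4.
Median ≈ 8 + ((53.5 − 47) / 37) × 4 = 8.7027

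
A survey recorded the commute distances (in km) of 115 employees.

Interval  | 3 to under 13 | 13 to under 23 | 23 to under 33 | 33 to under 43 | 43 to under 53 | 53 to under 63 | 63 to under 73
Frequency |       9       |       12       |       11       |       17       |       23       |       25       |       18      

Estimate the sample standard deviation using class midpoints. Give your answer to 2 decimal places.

18.45

Midpoints: 8, 18, 28, 38, 48, 58, 68
n = 115, Σfm = 5020, mean = 43.6522
Σfm² = 257960
Σf(m − x̄)² = Σfm² − (Σfm)²/n = 257960 − 5020²/115 = 38826.0870
Sample variance = 38826.0870 / 114 = 340.5797
Standard deviation = √340.5797 = 18.4548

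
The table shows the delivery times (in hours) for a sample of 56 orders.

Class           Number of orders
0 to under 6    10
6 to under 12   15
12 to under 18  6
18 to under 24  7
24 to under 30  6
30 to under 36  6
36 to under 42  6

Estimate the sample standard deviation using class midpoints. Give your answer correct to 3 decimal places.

Midpoints: 3, 9, 15, 21, 27, 33, 39
n = 56, Σfm = 996, mean = 17.7857
Σfm² = 25776
Σf(m − x̄)² = Σfm² − (Σfm)²/n = 25776 − 996²/56 = 8061.4286
Sample variance = 8061.4286 / 55 = 146.5714
Standard deviation = √146.5714 = 12.1067

12.107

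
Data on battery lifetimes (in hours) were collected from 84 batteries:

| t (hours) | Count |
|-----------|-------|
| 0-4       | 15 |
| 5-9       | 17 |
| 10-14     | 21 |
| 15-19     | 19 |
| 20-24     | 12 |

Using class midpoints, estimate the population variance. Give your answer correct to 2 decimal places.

42.80

Midpoints: 2, 7, 12, 17, 22
n = 84, Σfm = 988, mean = 11.7619
Σfm² = 15216
Σf(m − x̄)² = Σfm² − (Σfm)²/n = 15216 − 988²/84 = 3595.2381
Population variance = 3595.2381 / 84 = 42.8005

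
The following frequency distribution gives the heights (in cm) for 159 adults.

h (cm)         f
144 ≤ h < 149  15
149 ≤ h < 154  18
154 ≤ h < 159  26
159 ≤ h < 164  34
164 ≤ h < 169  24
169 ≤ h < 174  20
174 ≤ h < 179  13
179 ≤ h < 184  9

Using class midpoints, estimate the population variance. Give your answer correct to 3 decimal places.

Midpoints: 146.5, 151.5, 156.5, 161.5, 166.5, 171.5, 176.5, 181.5
n = 159, Σfm = 25838.5, mean = 162.5063
Σfm² = 4213707.75
Σf(m − x̄)² = Σfm² − (Σfm)²/n = 4213707.75 − 25838.5²/159 = 14788.9937
Population variance = 14788.9937 / 159 = 93.0125

93.013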